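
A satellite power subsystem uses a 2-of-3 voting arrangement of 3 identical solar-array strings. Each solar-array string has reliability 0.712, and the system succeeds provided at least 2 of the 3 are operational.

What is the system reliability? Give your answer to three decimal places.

R = Σ_{i=2}^{3} C(3,i) p^i (1−p)^{3−i} with p = 0.712
C(3,2)·0.712^2·0.288^1 = 0.43800
C(3,3)·0.712^3·0.288^0 = 0.36094
Sum = 0.799

0.799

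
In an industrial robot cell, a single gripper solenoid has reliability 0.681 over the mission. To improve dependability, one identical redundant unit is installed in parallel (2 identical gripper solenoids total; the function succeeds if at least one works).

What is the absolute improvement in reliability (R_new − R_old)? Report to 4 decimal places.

0.2172

R_before = 0.681
R_after = 1 − (1 − 0.681)^2 = 0.8982
ΔR = 0.8982 − 0.681 = 0.2172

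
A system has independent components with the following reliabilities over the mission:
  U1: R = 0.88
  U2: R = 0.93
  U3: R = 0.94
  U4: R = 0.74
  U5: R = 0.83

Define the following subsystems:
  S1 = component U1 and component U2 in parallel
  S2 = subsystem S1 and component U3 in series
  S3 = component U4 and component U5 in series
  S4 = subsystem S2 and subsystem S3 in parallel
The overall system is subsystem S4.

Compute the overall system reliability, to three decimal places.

0.974

Parallel (U1 and U2): 1 − (1 − 0.88000)(1 − 0.93000) = 0.99160
Series ([0.99160] and U3): 0.99160 × 0.94000 = 0.93210
Series (U4 and U5): 0.74000 × 0.83000 = 0.61420
Parallel ([0.93210] and [0.61420]): 1 − (1 − 0.93210)(1 − 0.61420) = 0.974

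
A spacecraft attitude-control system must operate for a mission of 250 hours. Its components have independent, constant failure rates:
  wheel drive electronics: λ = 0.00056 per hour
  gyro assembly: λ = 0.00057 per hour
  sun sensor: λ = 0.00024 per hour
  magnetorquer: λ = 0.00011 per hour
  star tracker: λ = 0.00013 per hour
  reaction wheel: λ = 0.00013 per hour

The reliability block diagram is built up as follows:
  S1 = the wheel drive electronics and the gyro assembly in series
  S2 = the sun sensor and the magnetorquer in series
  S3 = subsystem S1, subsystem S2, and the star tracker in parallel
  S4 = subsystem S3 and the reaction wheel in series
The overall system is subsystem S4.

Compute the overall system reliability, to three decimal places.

0.967

R(wheel drive electronics) = exp(−0.00056 × 250) = 0.86936
R(gyro assembly) = exp(−0.00057 × 250) = 0.86719
R(sun sensor) = exp(−0.00024 × 250) = 0.94176
R(magnetorquer) = exp(−0.00011 × 250) = 0.97287
R(star tracker) = exp(−0.00013 × 250) = 0.96802
R(reaction wheel) = exp(−0.00013 × 250) = 0.96802
Series (wheel drive electronics and gyro assembly): 0.86936 × 0.86719 = 0.75390
Series (sun sensor and magnetorquer): 0.94176 × 0.97287 = 0.91621
Parallel ([0.75390], [0.91621], and star tracker): 1 − (1 − 0.75390)(1 − 0.91621)(1 − 0.96802) = 0.99934
Series ([0.99934] and reaction wheel): 0.99934 × 0.96802 = 0.967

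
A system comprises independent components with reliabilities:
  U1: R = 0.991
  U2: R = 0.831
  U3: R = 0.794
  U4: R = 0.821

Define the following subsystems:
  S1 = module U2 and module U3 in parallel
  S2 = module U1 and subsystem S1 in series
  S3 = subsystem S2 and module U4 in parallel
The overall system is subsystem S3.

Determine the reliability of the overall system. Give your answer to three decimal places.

0.992

Parallel (U2 and U3): 1 − (1 − 0.83100)(1 − 0.79400) = 0.96519
Series (U1 and [0.96519]): 0.99100 × 0.96519 = 0.95650
Parallel ([0.95650] and U4): 1 − (1 − 0.95650)(1 − 0.82100) = 0.992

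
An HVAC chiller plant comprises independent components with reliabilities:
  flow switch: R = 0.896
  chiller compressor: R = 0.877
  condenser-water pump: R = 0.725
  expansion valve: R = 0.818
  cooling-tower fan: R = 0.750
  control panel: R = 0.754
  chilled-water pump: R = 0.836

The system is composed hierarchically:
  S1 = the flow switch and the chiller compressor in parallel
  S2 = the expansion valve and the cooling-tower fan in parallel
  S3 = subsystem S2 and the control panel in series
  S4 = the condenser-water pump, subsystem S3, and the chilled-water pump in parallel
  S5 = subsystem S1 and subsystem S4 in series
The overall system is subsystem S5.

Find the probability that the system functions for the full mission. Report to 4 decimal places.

Parallel (flow switch and chiller compressor): 1 − (1 − 0.896000)(1 − 0.877000) = 0.987208
Parallel (expansion valve and cooling-tower fan): 1 − (1 − 0.818000)(1 − 0.750000) = 0.954500
Series ([0.954500] and control panel): 0.954500 × 0.754000 = 0.719693
Parallel (condenser-water pump, [0.719693], and chilled-water pump): 1 − (1 − 0.725000)(1 − 0.719693)(1 − 0.836000) = 0.987358
Series ([0.987208] and [0.987358]): 0.987208 × 0.987358 = 0.9747

0.9747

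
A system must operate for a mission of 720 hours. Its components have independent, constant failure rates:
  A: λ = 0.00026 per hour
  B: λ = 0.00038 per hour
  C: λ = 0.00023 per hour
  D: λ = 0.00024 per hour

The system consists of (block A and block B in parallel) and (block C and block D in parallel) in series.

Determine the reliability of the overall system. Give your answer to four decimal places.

0.9359

R(A) = exp(−0.00026 × 720) = 0.829278
R(B) = exp(−0.00038 × 720) = 0.760636
R(C) = exp(−0.00023 × 720) = 0.847385
R(D) = exp(−0.00024 × 720) = 0.841306
Parallel (A and B): 1 − (1 − 0.829278)(1 − 0.760636) = 0.959135
Parallel (C and D): 1 − (1 − 0.847385)(1 − 0.841306) = 0.975781
Series ([0.959135] and [0.975781]): 0.959135 × 0.975781 = 0.9359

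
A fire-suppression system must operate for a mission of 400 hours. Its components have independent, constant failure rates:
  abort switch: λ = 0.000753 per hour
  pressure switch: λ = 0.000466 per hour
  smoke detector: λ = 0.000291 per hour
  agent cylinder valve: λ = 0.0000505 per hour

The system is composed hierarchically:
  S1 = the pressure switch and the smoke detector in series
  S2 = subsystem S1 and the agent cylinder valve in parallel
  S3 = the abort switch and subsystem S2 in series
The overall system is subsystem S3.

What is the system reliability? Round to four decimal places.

R(abort switch) = exp(−0.000753 × 400) = 0.739930
R(pressure switch) = exp(−0.000466 × 400) = 0.829942
R(smoke detector) = exp(−0.000291 × 400) = 0.890119
R(agent cylinder valve) = exp(−0.0000505 × 400) = 0.980003
Series (pressure switch and smoke detector): 0.829942 × 0.890119 = 0.738747
Parallel ([0.738747] and agent cylinder valve): 1 − (1 − 0.738747)(1 − 0.980003) = 0.994776
Series (abort switch and [0.994776]): 0.739930 × 0.994776 = 0.7361

0.7361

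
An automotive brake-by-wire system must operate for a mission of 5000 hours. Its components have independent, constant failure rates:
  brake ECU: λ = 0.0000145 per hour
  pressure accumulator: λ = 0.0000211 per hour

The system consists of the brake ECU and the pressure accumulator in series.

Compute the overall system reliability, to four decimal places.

R(brake ECU) = exp(−0.0000145 × 5000) = 0.930066
R(pressure accumulator) = exp(−0.0000211 × 5000) = 0.899874
Series (brake ECU and pressure accumulator): 0.930066 × 0.899874 = 0.8369

0.8369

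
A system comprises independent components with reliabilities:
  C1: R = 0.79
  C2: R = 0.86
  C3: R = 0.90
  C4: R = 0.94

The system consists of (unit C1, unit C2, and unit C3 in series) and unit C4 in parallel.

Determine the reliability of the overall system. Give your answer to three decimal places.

Series (C1, C2, and C3): 0.79000 × 0.86000 × 0.90000 = 0.61146
Parallel ([0.61146] and C4): 1 − (1 − 0.61146)(1 − 0.94000) = 0.977

0.977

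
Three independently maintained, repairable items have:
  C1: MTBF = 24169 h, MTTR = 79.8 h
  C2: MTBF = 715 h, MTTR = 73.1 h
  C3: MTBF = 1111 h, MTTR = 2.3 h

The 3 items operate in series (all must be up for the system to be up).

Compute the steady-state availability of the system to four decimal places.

A(C1) = MTBF/(MTBF+MTTR) = 24169/(24169+79.8) = 0.996709
A(C2) = MTBF/(MTBF+MTTR) = 715/(715+73.1) = 0.907245
A(C3) = MTBF/(MTBF+MTTR) = 1111/(1111+2.3) = 0.997934
Series availability: 0.996709 × 0.907245 × 0.997934 = 0.9024

0.9024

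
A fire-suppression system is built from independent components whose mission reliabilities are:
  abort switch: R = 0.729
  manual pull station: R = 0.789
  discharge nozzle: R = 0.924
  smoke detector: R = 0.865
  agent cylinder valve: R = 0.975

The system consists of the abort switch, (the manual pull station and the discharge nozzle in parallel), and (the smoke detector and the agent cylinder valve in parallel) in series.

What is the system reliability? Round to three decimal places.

0.715

Parallel (manual pull station and discharge nozzle): 1 − (1 − 0.78900)(1 − 0.92400) = 0.98396
Parallel (smoke detector and agent cylinder valve): 1 − (1 − 0.86500)(1 − 0.97500) = 0.99663
Series (abort switch, [0.98396], and [0.99663]): 0.72900 × 0.98396 × 0.99663 = 0.715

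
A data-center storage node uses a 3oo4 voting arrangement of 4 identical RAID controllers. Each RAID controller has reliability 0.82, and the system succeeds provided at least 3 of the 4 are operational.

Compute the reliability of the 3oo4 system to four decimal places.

R = Σ_{i=3}^{4} C(4,i) p^i (1−p)^{4−i} with p = 0.82
C(4,3)·0.82^3·0.18^1 = 0.396985
C(4,4)·0.82^4·0.18^0 = 0.452122
Sum = 0.8491

0.8491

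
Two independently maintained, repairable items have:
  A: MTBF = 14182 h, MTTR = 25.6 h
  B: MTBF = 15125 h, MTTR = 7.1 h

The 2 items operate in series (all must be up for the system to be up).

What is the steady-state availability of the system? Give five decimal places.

A(A) = MTBF/(MTBF+MTTR) = 14182/(14182+25.6) = 0.998198
A(B) = MTBF/(MTBF+MTTR) = 15125/(15125+7.1) = 0.999531
Series availability: 0.998198 × 0.999531 = 0.99773

0.99773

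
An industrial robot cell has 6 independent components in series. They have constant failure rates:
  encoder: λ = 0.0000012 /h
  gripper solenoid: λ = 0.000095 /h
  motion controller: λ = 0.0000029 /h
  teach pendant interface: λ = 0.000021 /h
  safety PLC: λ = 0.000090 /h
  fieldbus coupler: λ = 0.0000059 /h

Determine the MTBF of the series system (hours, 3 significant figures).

Series of exponential components: λ_sys = Σ λ_i
λ_sys = 0.0000012 + 0.000095 + 0.0000029 + 0.000021 + 0.000090 + 0.0000059 = 2.1600e-04 /h
MTBF = 1 / λ_sys = 4630 h

4630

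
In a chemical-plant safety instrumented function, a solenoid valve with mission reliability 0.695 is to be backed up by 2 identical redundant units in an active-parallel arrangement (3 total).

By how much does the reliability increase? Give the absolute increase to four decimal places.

R_before = 0.695
R_after = 1 − (1 − 0.695)^3 = 0.9716
ΔR = 0.9716 − 0.695 = 0.2766

0.2766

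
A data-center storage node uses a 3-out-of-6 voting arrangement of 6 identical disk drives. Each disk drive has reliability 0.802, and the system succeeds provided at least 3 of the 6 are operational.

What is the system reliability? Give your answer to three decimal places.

0.984

R = Σ_{i=3}^{6} C(6,i) p^i (1−p)^{6−i} with p = 0.802
C(6,3)·0.802^3·0.198^3 = 0.08008
C(6,4)·0.802^4·0.198^2 = 0.24329
C(6,5)·0.802^5·0.198^1 = 0.39417
C(6,6)·0.802^6·0.198^0 = 0.26610
Sum = 0.984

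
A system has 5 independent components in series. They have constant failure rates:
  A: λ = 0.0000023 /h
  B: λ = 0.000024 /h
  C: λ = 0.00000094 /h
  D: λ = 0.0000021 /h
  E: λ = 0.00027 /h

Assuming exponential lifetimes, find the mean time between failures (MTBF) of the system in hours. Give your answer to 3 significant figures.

Series of exponential components: λ_sys = Σ λ_i
λ_sys = 0.0000023 + 0.000024 + 0.00000094 + 0.0000021 + 0.00027 = 2.9934e-04 /h
MTBF = 1 / λ_sys = 3340 h

3340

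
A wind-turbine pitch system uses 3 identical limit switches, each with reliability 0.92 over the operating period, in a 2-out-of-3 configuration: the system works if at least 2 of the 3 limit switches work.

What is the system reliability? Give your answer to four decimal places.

R = Σ_{i=2}^{3} C(3,i) p^i (1−p)^{3−i} with p = 0.92
C(3,2)·0.92^2·0.08^1 = 0.203136
C(3,3)·0.92^3·0.08^0 = 0.778688
Sum = 0.9818

0.9818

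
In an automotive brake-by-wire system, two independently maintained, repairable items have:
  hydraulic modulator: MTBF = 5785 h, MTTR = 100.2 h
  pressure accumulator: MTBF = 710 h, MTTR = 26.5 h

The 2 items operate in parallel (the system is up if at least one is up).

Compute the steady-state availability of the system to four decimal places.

0.9994

A(hydraulic modulator) = MTBF/(MTBF+MTTR) = 5785/(5785+100.2) = 0.982974
A(pressure accumulator) = MTBF/(MTBF+MTTR) = 710/(710+26.5) = 0.964019
Parallel availability: 1 − (1 − 0.982974)(1 − 0.964019) = 0.9994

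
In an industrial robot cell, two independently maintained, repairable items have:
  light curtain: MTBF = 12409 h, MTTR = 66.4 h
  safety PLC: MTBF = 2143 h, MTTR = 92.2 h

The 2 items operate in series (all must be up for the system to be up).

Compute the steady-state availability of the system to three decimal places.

0.954

A(light curtain) = MTBF/(MTBF+MTTR) = 12409/(12409+66.4) = 0.994678
A(safety PLC) = MTBF/(MTBF+MTTR) = 2143/(2143+92.2) = 0.958751
Series availability: 0.994678 × 0.958751 = 0.954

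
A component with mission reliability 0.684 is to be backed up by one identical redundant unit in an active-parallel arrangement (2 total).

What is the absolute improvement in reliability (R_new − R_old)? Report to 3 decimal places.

0.216

R_before = 0.684
R_after = 1 − (1 − 0.684)^2 = 0.900
ΔR = 0.900 − 0.684 = 0.216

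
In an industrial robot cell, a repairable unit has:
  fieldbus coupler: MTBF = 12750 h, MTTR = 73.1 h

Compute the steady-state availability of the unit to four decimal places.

0.9943

A(fieldbus coupler) = MTBF/(MTBF+MTTR) = 12750/(12750+73.1) = 0.9943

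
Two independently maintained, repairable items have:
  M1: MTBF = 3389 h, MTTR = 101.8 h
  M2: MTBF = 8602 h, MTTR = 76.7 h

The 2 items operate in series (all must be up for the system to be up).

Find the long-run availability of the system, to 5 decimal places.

A(M1) = MTBF/(MTBF+MTTR) = 3389/(3389+101.8) = 0.970838
A(M2) = MTBF/(MTBF+MTTR) = 8602/(8602+76.7) = 0.991162
Series availability: 0.970838 × 0.991162 = 0.96226

0.96226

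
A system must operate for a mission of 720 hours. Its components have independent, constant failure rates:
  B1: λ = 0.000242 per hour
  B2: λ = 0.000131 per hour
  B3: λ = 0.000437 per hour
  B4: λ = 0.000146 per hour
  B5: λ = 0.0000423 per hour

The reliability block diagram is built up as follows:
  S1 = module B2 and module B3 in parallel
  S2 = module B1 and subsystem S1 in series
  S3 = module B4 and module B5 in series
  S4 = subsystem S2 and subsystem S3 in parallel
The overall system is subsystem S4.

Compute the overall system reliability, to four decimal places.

0.9771

R(B1) = exp(−0.000242 × 720) = 0.840095
R(B2) = exp(−0.000131 × 720) = 0.909992
R(B3) = exp(−0.000437 × 720) = 0.730052
R(B4) = exp(−0.000146 × 720) = 0.900216
R(B5) = exp(−0.0000423 × 720) = 0.970003
Parallel (B2 and B3): 1 − (1 − 0.909992)(1 − 0.730052) = 0.975703
Series (B1 and [0.975703]): 0.840095 × 0.975703 = 0.819683
Series (B4 and B5): 0.900216 × 0.970003 = 0.873212
Parallel ([0.819683] and [0.873212]): 1 − (1 − 0.819683)(1 − 0.873212) = 0.9771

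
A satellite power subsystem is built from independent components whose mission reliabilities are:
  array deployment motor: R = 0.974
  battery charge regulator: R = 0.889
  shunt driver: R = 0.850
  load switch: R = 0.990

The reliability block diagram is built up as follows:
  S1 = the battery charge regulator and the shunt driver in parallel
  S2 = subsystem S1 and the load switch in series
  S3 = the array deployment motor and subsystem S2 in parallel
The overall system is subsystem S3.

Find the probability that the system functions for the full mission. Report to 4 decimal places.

0.9993

Parallel (battery charge regulator and shunt driver): 1 − (1 − 0.889000)(1 − 0.850000) = 0.983350
Series ([0.983350] and load switch): 0.983350 × 0.990000 = 0.973517
Parallel (array deployment motor and [0.973517]): 1 − (1 − 0.974000)(1 − 0.973517) = 0.9993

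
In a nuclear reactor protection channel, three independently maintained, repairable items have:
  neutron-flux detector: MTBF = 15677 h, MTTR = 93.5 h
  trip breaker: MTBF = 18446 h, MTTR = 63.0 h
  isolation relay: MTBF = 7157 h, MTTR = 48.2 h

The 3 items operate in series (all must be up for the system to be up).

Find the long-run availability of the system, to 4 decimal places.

A(neutron-flux detector) = MTBF/(MTBF+MTTR) = 15677/(15677+93.5) = 0.994071
A(trip breaker) = MTBF/(MTBF+MTTR) = 18446/(18446+63.0) = 0.996596
A(isolation relay) = MTBF/(MTBF+MTTR) = 7157/(7157+48.2) = 0.993310
Series availability: 0.994071 × 0.996596 × 0.993310 = 0.9841

0.9841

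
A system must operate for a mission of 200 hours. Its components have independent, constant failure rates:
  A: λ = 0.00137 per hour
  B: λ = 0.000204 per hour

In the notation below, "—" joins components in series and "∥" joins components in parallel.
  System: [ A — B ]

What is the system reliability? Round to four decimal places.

0.7299

R(A) = exp(−0.00137 × 200) = 0.760332
R(B) = exp(−0.000204 × 200) = 0.960021
Series (A and B): 0.760332 × 0.960021 = 0.7299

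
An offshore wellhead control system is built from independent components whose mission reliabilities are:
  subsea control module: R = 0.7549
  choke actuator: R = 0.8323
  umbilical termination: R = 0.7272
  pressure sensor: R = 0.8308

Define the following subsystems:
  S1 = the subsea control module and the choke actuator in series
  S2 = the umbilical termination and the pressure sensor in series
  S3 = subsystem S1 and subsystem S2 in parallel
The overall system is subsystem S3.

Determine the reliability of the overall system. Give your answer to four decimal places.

0.8529

Series (subsea control module and choke actuator): 0.754900 × 0.832300 = 0.628303
Series (umbilical termination and pressure sensor): 0.727200 × 0.830800 = 0.604158
Parallel ([0.628303] and [0.604158]): 1 − (1 − 0.628303)(1 − 0.604158) = 0.8529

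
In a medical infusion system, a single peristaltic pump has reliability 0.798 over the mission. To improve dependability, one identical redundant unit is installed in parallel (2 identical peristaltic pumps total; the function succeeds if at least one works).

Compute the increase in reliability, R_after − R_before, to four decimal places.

R_before = 0.798
R_after = 1 − (1 − 0.798)^2 = 0.9592
ΔR = 0.9592 − 0.798 = 0.1612

0.1612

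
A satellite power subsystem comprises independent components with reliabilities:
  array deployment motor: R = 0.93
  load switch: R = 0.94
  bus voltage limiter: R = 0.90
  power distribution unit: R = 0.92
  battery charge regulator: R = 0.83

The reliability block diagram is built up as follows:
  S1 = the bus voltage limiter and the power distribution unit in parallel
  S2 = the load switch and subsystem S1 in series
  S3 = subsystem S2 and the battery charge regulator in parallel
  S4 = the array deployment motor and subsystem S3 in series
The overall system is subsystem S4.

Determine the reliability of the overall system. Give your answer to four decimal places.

Parallel (bus voltage limiter and power distribution unit): 1 − (1 − 0.900000)(1 − 0.920000) = 0.992000
Series (load switch and [0.992000]): 0.940000 × 0.992000 = 0.932480
Parallel ([0.932480] and battery charge regulator): 1 − (1 − 0.932480)(1 − 0.830000) = 0.988522
Series (array deployment motor and [0.988522]): 0.930000 × 0.988522 = 0.9193

0.9193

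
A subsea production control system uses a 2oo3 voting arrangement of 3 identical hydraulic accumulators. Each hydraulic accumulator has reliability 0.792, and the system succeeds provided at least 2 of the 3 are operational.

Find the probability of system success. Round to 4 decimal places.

R = Σ_{i=2}^{3} C(3,i) p^i (1−p)^{3−i} with p = 0.792
C(3,2)·0.792^2·0.208^1 = 0.391413
C(3,3)·0.792^3·0.208^0 = 0.496793
Sum = 0.8882

0.8882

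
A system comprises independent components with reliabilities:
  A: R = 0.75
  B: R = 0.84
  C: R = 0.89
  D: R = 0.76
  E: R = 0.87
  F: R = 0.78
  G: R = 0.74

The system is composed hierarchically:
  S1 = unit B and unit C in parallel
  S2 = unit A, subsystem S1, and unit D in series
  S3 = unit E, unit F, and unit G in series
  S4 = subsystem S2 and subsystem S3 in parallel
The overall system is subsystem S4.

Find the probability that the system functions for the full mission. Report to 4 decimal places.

0.7809

Parallel (B and C): 1 − (1 − 0.840000)(1 − 0.890000) = 0.982400
Series (A, [0.982400], and D): 0.750000 × 0.982400 × 0.760000 = 0.559968
Series (E, F, and G): 0.870000 × 0.780000 × 0.740000 = 0.502164
Parallel ([0.559968] and [0.502164]): 1 − (1 − 0.559968)(1 − 0.502164) = 0.7809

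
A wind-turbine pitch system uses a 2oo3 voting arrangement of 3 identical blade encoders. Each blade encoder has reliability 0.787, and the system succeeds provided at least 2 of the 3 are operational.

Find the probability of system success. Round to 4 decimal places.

0.8832

R = Σ_{i=2}^{3} C(3,i) p^i (1−p)^{3−i} with p = 0.787
C(3,2)·0.787^2·0.213^1 = 0.395777
C(3,3)·0.787^3·0.213^0 = 0.487443
Sum = 0.8832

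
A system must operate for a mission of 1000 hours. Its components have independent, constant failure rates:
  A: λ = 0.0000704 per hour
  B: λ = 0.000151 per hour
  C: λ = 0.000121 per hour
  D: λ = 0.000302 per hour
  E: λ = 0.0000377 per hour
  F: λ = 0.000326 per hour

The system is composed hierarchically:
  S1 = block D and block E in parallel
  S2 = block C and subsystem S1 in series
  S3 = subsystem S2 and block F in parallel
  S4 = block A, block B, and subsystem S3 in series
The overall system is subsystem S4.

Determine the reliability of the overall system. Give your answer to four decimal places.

R(A) = exp(−0.0000704 × 1000) = 0.932021
R(B) = exp(−0.000151 × 1000) = 0.859848
R(C) = exp(−0.000121 × 1000) = 0.886034
R(D) = exp(−0.000302 × 1000) = 0.739338
R(E) = exp(−0.0000377 × 1000) = 0.963002
R(F) = exp(−0.000326 × 1000) = 0.721805
Parallel (D and E): 1 − (1 − 0.739338)(1 − 0.963002) = 0.990356
Series (C and [0.990356]): 0.886034 × 0.990356 = 0.877489
Parallel ([0.877489] and F): 1 − (1 − 0.877489)(1 − 0.721805) = 0.965918
Series (A, B, and [0.965918]): 0.932021 × 0.859848 × 0.965918 = 0.7741

0.7741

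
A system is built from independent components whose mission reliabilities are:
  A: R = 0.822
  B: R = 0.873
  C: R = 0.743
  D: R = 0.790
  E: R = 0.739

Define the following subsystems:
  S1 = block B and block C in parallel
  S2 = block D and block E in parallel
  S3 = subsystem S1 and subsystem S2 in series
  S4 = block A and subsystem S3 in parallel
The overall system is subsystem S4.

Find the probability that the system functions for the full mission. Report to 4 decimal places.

Parallel (B and C): 1 − (1 − 0.873000)(1 − 0.743000) = 0.967361
Parallel (D and E): 1 − (1 − 0.790000)(1 − 0.739000) = 0.945190
Series ([0.967361] and [0.945190]): 0.967361 × 0.945190 = 0.914340
Parallel (A and [0.914340]): 1 − (1 − 0.822000)(1 − 0.914340) = 0.9848

0.9848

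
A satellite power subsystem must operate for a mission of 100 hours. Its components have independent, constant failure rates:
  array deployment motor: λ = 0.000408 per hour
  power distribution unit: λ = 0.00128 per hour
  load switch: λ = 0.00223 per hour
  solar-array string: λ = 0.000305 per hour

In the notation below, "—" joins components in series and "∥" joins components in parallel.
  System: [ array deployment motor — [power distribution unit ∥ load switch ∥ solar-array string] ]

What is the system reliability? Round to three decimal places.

R(array deployment motor) = exp(−0.000408 × 100) = 0.96002
R(power distribution unit) = exp(−0.00128 × 100) = 0.87985
R(load switch) = exp(−0.00223 × 100) = 0.80011
R(solar-array string) = exp(−0.000305 × 100) = 0.96996
Parallel (power distribution unit, load switch, and solar-array string): 1 − (1 − 0.87985)(1 − 0.80011)(1 − 0.96996) = 0.99928
Series (array deployment motor and [0.99928]): 0.96002 × 0.99928 = 0.959

0.959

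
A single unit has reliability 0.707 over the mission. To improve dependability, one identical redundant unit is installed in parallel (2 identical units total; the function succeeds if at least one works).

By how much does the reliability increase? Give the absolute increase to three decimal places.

R_before = 0.707
R_after = 1 − (1 − 0.707)^2 = 0.914
ΔR = 0.914 − 0.707 = 0.207

0.207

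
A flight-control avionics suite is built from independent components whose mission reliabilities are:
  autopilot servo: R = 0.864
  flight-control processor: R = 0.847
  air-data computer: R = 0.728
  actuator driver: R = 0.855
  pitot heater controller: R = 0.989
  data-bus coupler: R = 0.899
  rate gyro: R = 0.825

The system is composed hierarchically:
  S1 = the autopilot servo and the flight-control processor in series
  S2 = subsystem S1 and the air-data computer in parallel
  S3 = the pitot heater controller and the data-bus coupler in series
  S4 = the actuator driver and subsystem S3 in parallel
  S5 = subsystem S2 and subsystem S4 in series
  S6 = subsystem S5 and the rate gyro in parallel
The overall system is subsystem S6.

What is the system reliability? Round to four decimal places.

0.9846

Series (autopilot servo and flight-control processor): 0.864000 × 0.847000 = 0.731808
Parallel ([0.731808] and air-data computer): 1 − (1 − 0.731808)(1 − 0.728000) = 0.927052
Series (pitot heater controller and data-bus coupler): 0.989000 × 0.899000 = 0.889111
Parallel (actuator driver and [0.889111]): 1 − (1 − 0.855000)(1 − 0.889111) = 0.983921
Series ([0.927052] and [0.983921]): 0.927052 × 0.983921 = 0.912146
Parallel ([0.912146] and rate gyro): 1 − (1 − 0.912146)(1 − 0.825000) = 0.9846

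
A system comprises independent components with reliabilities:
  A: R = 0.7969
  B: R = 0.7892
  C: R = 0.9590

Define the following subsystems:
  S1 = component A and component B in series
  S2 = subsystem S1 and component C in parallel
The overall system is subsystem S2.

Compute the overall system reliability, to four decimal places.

0.9848

Series (A and B): 0.796900 × 0.789200 = 0.628913
Parallel ([0.628913] and C): 1 − (1 − 0.628913)(1 − 0.959000) = 0.9848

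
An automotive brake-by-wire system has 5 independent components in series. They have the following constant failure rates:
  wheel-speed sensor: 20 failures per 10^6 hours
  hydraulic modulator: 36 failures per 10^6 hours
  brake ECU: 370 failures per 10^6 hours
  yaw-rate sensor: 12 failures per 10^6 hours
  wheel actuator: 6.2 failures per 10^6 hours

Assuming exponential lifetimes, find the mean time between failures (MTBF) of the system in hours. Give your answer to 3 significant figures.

Series of exponential components: λ_sys = Σ λ_i
λ_sys = 0.000020 + 0.000036 + 0.00037 + 0.000012 + 0.0000062 = 4.4420e-04 /h
MTBF = 1 / λ_sys = 2250 h

2250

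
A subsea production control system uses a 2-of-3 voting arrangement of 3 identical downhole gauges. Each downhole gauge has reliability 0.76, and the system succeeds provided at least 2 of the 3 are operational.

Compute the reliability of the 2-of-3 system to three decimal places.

0.855

R = Σ_{i=2}^{3} C(3,i) p^i (1−p)^{3−i} with p = 0.76
C(3,2)·0.76^2·0.24^1 = 0.41587
C(3,3)·0.76^3·0.24^0 = 0.43898
Sum = 0.855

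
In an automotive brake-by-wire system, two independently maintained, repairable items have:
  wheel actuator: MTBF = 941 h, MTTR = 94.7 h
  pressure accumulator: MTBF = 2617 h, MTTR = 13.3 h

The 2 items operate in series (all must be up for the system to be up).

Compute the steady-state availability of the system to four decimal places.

0.9040

A(wheel actuator) = MTBF/(MTBF+MTTR) = 941/(941+94.7) = 0.908564
A(pressure accumulator) = MTBF/(MTBF+MTTR) = 2617/(2617+13.3) = 0.994944
Series availability: 0.908564 × 0.994944 = 0.9040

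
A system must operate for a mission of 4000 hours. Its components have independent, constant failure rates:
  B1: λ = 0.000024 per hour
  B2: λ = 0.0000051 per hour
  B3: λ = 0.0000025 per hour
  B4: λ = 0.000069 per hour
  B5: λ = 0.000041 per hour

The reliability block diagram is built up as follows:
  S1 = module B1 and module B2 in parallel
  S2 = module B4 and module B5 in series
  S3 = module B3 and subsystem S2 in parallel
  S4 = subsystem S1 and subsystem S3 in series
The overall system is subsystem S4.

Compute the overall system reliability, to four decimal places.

R(B1) = exp(−0.000024 × 4000) = 0.908464
R(B2) = exp(−0.0000051 × 4000) = 0.979807
R(B3) = exp(−0.0000025 × 4000) = 0.990050
R(B4) = exp(−0.000069 × 4000) = 0.758813
R(B5) = exp(−0.000041 × 4000) = 0.848742
Parallel (B1 and B2): 1 − (1 − 0.908464)(1 − 0.979807) = 0.998152
Series (B4 and B5): 0.758813 × 0.848742 = 0.644036
Parallel (B3 and [0.644036]): 1 − (1 − 0.990050)(1 − 0.644036) = 0.996458
Series ([0.998152] and [0.996458]): 0.998152 × 0.996458 = 0.9946

0.9946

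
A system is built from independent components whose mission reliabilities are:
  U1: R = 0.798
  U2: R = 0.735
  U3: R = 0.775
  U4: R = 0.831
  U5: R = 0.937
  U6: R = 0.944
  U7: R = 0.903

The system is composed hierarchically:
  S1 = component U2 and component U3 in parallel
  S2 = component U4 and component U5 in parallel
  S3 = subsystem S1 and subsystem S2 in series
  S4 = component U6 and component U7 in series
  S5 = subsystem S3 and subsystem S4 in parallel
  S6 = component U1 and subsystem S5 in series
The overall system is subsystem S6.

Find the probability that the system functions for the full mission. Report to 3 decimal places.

0.790

Parallel (U2 and U3): 1 − (1 − 0.73500)(1 − 0.77500) = 0.94038
Parallel (U4 and U5): 1 − (1 − 0.83100)(1 − 0.93700) = 0.98935
Series ([0.94038] and [0.98935]): 0.94038 × 0.98935 = 0.93036
Series (U6 and U7): 0.94400 × 0.90300 = 0.85243
Parallel ([0.93036] and [0.85243]): 1 − (1 − 0.93036)(1 − 0.85243) = 0.98972
Series (U1 and [0.98972]): 0.79800 × 0.98972 = 0.790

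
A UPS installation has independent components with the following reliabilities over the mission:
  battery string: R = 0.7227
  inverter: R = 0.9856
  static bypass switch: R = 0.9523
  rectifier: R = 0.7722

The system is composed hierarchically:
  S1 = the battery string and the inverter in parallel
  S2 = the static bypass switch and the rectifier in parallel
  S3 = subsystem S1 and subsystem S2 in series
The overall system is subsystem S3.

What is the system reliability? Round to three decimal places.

Parallel (battery string and inverter): 1 − (1 − 0.72270)(1 − 0.98560) = 0.99601
Parallel (static bypass switch and rectifier): 1 − (1 − 0.95230)(1 − 0.77220) = 0.98913
Series ([0.99601] and [0.98913]): 0.99601 × 0.98913 = 0.985

0.985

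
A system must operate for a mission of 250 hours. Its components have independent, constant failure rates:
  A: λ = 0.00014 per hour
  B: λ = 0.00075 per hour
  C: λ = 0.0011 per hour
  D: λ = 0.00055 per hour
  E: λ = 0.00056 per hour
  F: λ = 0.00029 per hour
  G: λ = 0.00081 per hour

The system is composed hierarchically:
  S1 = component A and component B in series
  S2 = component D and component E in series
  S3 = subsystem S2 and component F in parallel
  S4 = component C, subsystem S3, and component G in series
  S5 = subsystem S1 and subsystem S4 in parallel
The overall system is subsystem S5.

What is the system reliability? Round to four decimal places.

0.9222

R(A) = exp(−0.00014 × 250) = 0.965605
R(B) = exp(−0.00075 × 250) = 0.829029
R(C) = exp(−0.0011 × 250) = 0.759572
R(D) = exp(−0.00055 × 250) = 0.871534
R(E) = exp(−0.00056 × 250) = 0.869358
R(F) = exp(−0.00029 × 250) = 0.930066
R(G) = exp(−0.00081 × 250) = 0.816686
Series (A and B): 0.965605 × 0.829029 = 0.800515
Series (D and E): 0.871534 × 0.869358 = 0.757675
Parallel ([0.757675] and F): 1 − (1 − 0.757675)(1 − 0.930066) = 0.983053
Series (C, [0.983053], and G): 0.759572 × 0.983053 × 0.816686 = 0.609819
Parallel ([0.800515] and [0.609819]): 1 − (1 − 0.800515)(1 − 0.609819) = 0.9222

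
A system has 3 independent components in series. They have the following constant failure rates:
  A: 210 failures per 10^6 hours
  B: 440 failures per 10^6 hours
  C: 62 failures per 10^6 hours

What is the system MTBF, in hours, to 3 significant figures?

Series of exponential components: λ_sys = Σ λ_i
λ_sys = 0.00021 + 0.00044 + 0.000062 = 7.1200e-04 /h
MTBF = 1 / λ_sys = 1400 h

1400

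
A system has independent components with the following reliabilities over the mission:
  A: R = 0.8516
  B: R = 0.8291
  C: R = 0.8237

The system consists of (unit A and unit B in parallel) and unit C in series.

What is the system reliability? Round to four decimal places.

0.8028

Parallel (A and B): 1 − (1 − 0.851600)(1 − 0.829100) = 0.974638
Series ([0.974638] and C): 0.974638 × 0.823700 = 0.8028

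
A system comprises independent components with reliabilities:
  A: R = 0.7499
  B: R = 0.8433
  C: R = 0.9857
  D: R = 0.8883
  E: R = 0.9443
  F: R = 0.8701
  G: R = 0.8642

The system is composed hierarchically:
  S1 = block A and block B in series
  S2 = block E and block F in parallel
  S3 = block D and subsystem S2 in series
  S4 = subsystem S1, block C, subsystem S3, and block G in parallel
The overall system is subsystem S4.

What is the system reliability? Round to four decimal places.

Series (A and B): 0.749900 × 0.843300 = 0.632391
Parallel (E and F): 1 − (1 − 0.944300)(1 − 0.870100) = 0.992765
Series (D and [0.992765]): 0.888300 × 0.992765 = 0.881873
Parallel ([0.632391], C, [0.881873], and G): 1 − (1 − 0.632391)(1 − 0.985700)(1 − 0.881873)(1 − 0.864200) = 0.9999

0.9999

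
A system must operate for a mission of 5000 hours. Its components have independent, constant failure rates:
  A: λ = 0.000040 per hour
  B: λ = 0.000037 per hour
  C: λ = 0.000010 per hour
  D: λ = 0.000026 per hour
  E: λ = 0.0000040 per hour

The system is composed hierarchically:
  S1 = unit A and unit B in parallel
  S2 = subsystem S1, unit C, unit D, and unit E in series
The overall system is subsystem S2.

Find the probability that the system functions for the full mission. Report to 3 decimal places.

R(A) = exp(−0.000040 × 5000) = 0.81873
R(B) = exp(−0.000037 × 5000) = 0.83110
R(C) = exp(−0.000010 × 5000) = 0.95123
R(D) = exp(−0.000026 × 5000) = 0.87810
R(E) = exp(−0.0000040 × 5000) = 0.98020
Parallel (A and B): 1 − (1 − 0.81873)(1 − 0.83110) = 0.96938
Series ([0.96938], C, D, and E): 0.96938 × 0.95123 × 0.87810 × 0.98020 = 0.794

0.794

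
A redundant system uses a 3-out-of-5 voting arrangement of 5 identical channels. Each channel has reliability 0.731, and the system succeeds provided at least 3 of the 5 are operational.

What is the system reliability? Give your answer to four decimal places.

0.8754

R = Σ_{i=3}^{5} C(5,i) p^i (1−p)^{5−i} with p = 0.731
C(5,3)·0.731^3·0.269^2 = 0.282655
C(5,4)·0.731^4·0.269^1 = 0.384054
C(5,5)·0.731^5·0.269^0 = 0.208731
Sum = 0.8754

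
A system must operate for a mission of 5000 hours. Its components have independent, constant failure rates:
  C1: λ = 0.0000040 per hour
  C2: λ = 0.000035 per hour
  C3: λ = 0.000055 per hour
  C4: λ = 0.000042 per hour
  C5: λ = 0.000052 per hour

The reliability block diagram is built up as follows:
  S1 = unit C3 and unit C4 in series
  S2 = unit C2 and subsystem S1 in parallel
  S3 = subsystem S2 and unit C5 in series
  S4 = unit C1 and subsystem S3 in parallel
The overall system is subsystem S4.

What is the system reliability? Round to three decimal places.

R(C1) = exp(−0.0000040 × 5000) = 0.98020
R(C2) = exp(−0.000035 × 5000) = 0.83946
R(C3) = exp(−0.000055 × 5000) = 0.75957
R(C4) = exp(−0.000042 × 5000) = 0.81058
R(C5) = exp(−0.000052 × 5000) = 0.77105
Series (C3 and C4): 0.75957 × 0.81058 = 0.61569
Parallel (C2 and [0.61569]): 1 − (1 − 0.83946)(1 − 0.61569) = 0.93830
Series ([0.93830] and C5): 0.93830 × 0.77105 = 0.72348
Parallel (C1 and [0.72348]): 1 − (1 − 0.98020)(1 − 0.72348) = 0.995

0.995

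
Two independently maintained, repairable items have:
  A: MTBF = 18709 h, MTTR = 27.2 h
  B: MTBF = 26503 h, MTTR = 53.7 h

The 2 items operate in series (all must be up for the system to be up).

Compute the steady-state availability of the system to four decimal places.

A(A) = MTBF/(MTBF+MTTR) = 18709/(18709+27.2) = 0.998548
A(B) = MTBF/(MTBF+MTTR) = 26503/(26503+53.7) = 0.997978
Series availability: 0.998548 × 0.997978 = 0.9965

0.9965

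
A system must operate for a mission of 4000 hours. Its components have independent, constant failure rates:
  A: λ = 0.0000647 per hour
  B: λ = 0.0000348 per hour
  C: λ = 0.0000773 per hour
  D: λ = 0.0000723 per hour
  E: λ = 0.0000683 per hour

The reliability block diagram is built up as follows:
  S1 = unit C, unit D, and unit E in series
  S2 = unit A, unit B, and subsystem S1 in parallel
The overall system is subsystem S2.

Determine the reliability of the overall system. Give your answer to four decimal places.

0.9828

R(A) = exp(−0.0000647 × 4000) = 0.771977
R(B) = exp(−0.0000348 × 4000) = 0.870054
R(C) = exp(−0.0000773 × 4000) = 0.734034
R(D) = exp(−0.0000723 × 4000) = 0.748862
R(E) = exp(−0.0000683 × 4000) = 0.760941
Series (C, D, and E): 0.734034 × 0.748862 × 0.760941 = 0.418282
Parallel (A, B, and [0.418282]): 1 − (1 − 0.771977)(1 − 0.870054)(1 − 0.418282) = 0.9828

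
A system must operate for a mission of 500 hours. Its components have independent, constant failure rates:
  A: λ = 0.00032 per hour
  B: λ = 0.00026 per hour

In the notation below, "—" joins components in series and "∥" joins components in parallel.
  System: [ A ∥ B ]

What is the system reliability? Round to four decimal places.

R(A) = exp(−0.00032 × 500) = 0.852144
R(B) = exp(−0.00026 × 500) = 0.878095
Parallel (A and B): 1 − (1 − 0.852144)(1 − 0.878095) = 0.9820

0.9820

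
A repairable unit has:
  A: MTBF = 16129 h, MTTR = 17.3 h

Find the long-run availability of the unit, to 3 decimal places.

A(A) = MTBF/(MTBF+MTTR) = 16129/(16129+17.3) = 0.999

0.999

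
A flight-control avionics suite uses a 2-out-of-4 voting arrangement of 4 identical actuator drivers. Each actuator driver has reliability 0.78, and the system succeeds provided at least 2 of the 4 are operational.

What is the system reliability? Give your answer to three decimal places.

R = Σ_{i=2}^{4} C(4,i) p^i (1−p)^{4−i} with p = 0.78
C(4,2)·0.78^2·0.22^2 = 0.17668
C(4,3)·0.78^3·0.22^1 = 0.41761
C(4,4)·0.78^4·0.22^0 = 0.37015
Sum = 0.964

0.964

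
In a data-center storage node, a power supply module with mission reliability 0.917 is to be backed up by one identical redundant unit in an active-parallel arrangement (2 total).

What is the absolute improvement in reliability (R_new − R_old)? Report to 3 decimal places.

0.076

R_before = 0.917
R_after = 1 − (1 − 0.917)^2 = 0.993
ΔR = 0.993 − 0.917 = 0.076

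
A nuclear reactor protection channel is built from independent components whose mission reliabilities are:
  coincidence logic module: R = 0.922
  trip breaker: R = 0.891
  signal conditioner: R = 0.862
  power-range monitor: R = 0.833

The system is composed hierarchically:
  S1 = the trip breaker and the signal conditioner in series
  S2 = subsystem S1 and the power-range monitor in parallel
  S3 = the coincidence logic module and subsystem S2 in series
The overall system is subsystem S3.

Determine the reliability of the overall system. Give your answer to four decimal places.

0.8863

Series (trip breaker and signal conditioner): 0.891000 × 0.862000 = 0.768042
Parallel ([0.768042] and power-range monitor): 1 − (1 − 0.768042)(1 − 0.833000) = 0.961263
Series (coincidence logic module and [0.961263]): 0.922000 × 0.961263 = 0.8863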